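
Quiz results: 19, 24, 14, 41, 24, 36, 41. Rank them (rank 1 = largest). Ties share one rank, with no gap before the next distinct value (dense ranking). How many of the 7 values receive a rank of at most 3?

5

Sorted (descending): 41, 41, 36, 24, 24, 19, 14
The 2 values of 41 share dense rank 1.
The 2 values of 24 share dense rank 3.
Remaining distinct values take the next consecutive integers.
Ranks ≤ 3: {1, 1, 2, 3, 3} → 5 values.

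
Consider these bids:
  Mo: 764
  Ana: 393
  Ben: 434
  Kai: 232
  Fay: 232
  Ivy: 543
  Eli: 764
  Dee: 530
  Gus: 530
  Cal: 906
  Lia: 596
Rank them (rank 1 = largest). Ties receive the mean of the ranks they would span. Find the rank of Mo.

2.5

Sorted (descending): 906, 764, 764, 596, 543, 530, 530, 434, 393, 232, 232
The 2 values of 764 occupy positions 2–3 → average rank (2+3)/2 = 2.5.
The 2 values of 530 occupy positions 6–7 → average rank (6+7)/2 = 6.5.
The 2 values of 232 occupy positions 10–11 → average rank (10+11)/2 = 10.5.
Mo has value 764 → rank 2.5.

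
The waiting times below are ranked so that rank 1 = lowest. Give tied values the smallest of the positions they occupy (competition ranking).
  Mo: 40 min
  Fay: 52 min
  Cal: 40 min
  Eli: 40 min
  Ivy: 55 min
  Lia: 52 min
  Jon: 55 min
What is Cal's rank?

1

Sorted (ascending): 40, 40, 40, 52, 52, 55, 55
The 3 values of 40 occupy positions 1–3 → each gets rank 1.
The 2 values of 52 occupy positions 4–5 → each gets rank 4.
The 2 values of 55 occupy positions 6–7 → each gets rank 6.
Cal has value 40 min → rank 1.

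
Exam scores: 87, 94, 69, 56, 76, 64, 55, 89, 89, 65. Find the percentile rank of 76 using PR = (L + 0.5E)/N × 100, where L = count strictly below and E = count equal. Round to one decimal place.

N = 10.
Strictly below 76: 5. Equal to 76: 1.
PR = (5 + 0.5·1)/10 × 100 = 55.0

55.0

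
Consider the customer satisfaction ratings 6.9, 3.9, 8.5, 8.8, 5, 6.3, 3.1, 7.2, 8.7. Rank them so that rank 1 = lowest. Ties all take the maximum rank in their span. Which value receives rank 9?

8.8

Sorted (ascending): 3.1, 3.9, 5, 6.3, 6.9, 7.2, 8.5, 8.7, 8.8
No ties — each value takes its position as its rank.
Rank 9 → value 8.8.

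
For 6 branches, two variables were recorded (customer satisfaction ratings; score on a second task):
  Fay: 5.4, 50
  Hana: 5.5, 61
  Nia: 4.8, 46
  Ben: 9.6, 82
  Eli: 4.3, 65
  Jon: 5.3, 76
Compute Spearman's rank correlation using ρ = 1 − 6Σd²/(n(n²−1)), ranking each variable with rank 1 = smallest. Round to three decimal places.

0.371

Ranks of variable 1: 4, 5, 2, 6, 1, 3
Ranks of variable 2: 2, 3, 1, 6, 4, 5
d = r₁ − r₂: 2, 2, 1, 0, -3, -2
d²: 4, 4, 1, 0, 9, 4; Σd² = 22
ρ = 1 − 6·22/(6·35) = 1 − 132/210 = 0.371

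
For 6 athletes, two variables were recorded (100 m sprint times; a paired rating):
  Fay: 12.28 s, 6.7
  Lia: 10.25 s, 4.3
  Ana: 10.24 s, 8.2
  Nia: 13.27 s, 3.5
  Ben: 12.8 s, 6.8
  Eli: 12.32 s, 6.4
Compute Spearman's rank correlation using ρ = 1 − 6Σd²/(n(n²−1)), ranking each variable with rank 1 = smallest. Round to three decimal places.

Ranks of variable 1: 3, 2, 1, 6, 5, 4
Ranks of variable 2: 4, 2, 6, 1, 5, 3
d = r₁ − r₂: -1, 0, -5, 5, 0, 1
d²: 1, 0, 25, 25, 0, 1; Σd² = 52
ρ = 1 − 6·52/(6·35) = 1 − 312/210 = -0.486

-0.486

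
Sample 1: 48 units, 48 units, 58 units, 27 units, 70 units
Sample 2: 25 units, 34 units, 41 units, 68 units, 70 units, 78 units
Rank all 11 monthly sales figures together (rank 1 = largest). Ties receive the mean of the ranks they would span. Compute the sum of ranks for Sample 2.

Sorted (descending): 78, 70, 70, 68, 58, 48, 48, 41, 34, 27, 25
The 2 values of 70 occupy positions 2–3 → average rank (2+3)/2 = 2.5.
The 2 values of 48 occupy positions 6–7 → average rank (6+7)/2 = 6.5.
Sample 2 values → pooled ranks: 25→11, 34→9, 41→8, 68→4, 70→2.5, 78→1
Rank sum = 11 + 9 + 8 + 4 + 2.5 + 1 = 35.5

35.5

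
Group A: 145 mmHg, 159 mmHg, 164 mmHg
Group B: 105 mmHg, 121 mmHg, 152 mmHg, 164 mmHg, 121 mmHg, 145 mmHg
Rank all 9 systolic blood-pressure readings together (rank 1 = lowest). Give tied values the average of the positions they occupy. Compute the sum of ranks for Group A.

Sorted (ascending): 105, 121, 121, 145, 145, 152, 159, 164, 164
The 2 values of 121 occupy positions 2–3 → average rank (2+3)/2 = 2.5.
The 2 values of 145 occupy positions 4–5 → average rank (4+5)/2 = 4.5.
The 2 values of 164 occupy positions 8–9 → average rank (8+9)/2 = 8.5.
Group A values → pooled ranks: 145→4.5, 159→7, 164→8.5
Rank sum = 4.5 + 7 + 8.5 = 20

20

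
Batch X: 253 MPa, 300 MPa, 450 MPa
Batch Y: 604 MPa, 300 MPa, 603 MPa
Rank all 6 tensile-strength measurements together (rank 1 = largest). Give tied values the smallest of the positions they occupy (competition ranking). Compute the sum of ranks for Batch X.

13

Sorted (descending): 604, 603, 450, 300, 300, 253
The 2 values of 300 occupy positions 4–5 → each gets rank 4.
Batch X values → pooled ranks: 253→6, 300→4, 450→3
Rank sum = 6 + 4 + 3 = 13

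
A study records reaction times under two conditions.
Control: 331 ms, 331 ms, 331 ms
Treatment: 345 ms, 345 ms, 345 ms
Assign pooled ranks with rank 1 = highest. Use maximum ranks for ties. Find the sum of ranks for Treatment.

Sorted (descending): 345, 345, 345, 331, 331, 331
The 3 values of 345 occupy positions 1–3 → each gets rank 3.
The 3 values of 331 occupy positions 4–6 → each gets rank 6.
Treatment values → pooled ranks: 345→3, 345→3, 345→3
Rank sum = 3 + 3 + 3 = 9

9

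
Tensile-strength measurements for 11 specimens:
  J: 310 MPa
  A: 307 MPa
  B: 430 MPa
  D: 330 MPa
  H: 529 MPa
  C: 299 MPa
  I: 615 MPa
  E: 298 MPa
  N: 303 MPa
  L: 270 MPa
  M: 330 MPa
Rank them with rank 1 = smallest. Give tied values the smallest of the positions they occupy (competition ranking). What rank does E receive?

Sorted (ascending): 270, 298, 299, 303, 307, 310, 330, 330, 430, 529, 615
The 2 values of 330 occupy positions 7–8 → each gets rank 7.
E has value 298 MPa → rank 2.

2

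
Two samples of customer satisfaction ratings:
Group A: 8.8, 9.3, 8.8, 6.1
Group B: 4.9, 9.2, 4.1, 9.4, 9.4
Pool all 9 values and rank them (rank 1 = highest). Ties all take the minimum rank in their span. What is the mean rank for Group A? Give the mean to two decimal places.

Sorted (descending): 9.4, 9.4, 9.3, 9.2, 8.8, 8.8, 6.1, 4.9, 4.1
The 2 values of 9.4 occupy positions 1–2 → each gets rank 1.
The 2 values of 8.8 occupy positions 5–6 → each gets rank 5.
Group A values → pooled ranks: 8.8→5, 9.3→3, 8.8→5, 6.1→7
Mean rank = (5 + 3 + 5 + 7) / 4 = 5.00

5.00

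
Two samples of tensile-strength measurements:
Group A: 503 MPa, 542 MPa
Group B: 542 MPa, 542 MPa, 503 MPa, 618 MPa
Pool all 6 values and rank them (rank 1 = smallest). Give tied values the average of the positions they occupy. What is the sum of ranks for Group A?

5.5

Sorted (ascending): 503, 503, 542, 542, 542, 618
The 2 values of 503 occupy positions 1–2 → average rank (1+2)/2 = 1.5.
The 3 values of 542 occupy positions 3–5 → average rank 4.
Group A values → pooled ranks: 503→1.5, 542→4
Rank sum = 1.5 + 4 = 5.5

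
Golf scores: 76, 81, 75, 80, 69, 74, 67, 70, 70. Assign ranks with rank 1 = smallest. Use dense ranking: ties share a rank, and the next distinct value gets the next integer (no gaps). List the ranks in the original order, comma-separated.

6, 8, 5, 7, 2, 4, 1, 3, 3

Sorted (ascending): 67, 69, 70, 70, 74, 75, 76, 80, 81
The 2 values of 70 share dense rank 3.
Remaining distinct values take the next consecutive integers.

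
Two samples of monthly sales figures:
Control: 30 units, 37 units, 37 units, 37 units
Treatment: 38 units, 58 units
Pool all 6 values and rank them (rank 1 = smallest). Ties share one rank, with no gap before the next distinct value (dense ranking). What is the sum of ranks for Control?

Sorted (ascending): 30, 37, 37, 37, 38, 58
The 3 values of 37 share dense rank 2.
Remaining distinct values take the next consecutive integers.
Control values → pooled ranks: 30→1, 37→2, 37→2, 37→2
Rank sum = 1 + 2 + 2 + 2 = 7

7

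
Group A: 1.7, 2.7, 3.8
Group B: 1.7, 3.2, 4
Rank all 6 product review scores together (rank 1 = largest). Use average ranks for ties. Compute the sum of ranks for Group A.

Sorted (descending): 4, 3.8, 3.2, 2.7, 1.7, 1.7
The 2 values of 1.7 occupy positions 5–6 → average rank (5+6)/2 = 5.5.
Group A values → pooled ranks: 1.7→5.5, 2.7→4, 3.8→2
Rank sum = 5.5 + 4 + 2 = 11.5

11.5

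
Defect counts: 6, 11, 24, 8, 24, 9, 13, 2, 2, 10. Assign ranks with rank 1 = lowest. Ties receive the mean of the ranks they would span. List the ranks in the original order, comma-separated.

3, 7, 9.5, 4, 9.5, 5, 8, 1.5, 1.5, 6

Sorted (ascending): 2, 2, 6, 8, 9, 10, 11, 13, 24, 24
The 2 values of 2 occupy positions 1–2 → average rank (1+2)/2 = 1.5.
The 2 values of 24 occupy positions 9–10 → average rank (9+10)/2 = 9.5.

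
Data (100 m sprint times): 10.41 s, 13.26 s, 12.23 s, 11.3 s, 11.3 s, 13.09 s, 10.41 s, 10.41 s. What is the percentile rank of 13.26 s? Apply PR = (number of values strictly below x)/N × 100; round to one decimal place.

N = 8.
Strictly below 13.26: 7. Equal to 13.26: 1.
PR = 7/8 × 100 = 87.5

87.5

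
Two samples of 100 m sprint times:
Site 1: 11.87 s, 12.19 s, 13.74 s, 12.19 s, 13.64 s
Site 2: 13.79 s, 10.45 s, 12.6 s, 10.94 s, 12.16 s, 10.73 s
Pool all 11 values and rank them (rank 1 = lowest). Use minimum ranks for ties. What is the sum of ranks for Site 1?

35

Sorted (ascending): 10.45, 10.73, 10.94, 11.87, 12.16, 12.19, 12.19, 12.6, 13.64, 13.74, 13.79
The 2 values of 12.19 occupy positions 6–7 → each gets rank 6.
Site 1 values → pooled ranks: 11.87→4, 12.19→6, 13.74→10, 12.19→6, 13.64→9
Rank sum = 4 + 6 + 10 + 6 + 9 = 35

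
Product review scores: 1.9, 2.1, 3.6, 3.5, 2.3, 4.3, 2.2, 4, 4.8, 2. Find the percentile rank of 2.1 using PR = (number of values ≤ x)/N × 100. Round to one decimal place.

N = 10.
Strictly below 2.1: 2. Equal to 2.1: 1.
PR = 3/10 × 100 = 30.0

30.0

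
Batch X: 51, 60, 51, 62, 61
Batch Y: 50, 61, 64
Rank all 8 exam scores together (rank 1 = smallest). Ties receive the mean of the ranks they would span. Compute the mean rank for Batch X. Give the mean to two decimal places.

Sorted (ascending): 50, 51, 51, 60, 61, 61, 62, 64
The 2 values of 51 occupy positions 2–3 → average rank (2+3)/2 = 2.5.
The 2 values of 61 occupy positions 5–6 → average rank (5+6)/2 = 5.5.
Batch X values → pooled ranks: 51→2.5, 60→4, 51→2.5, 62→7, 61→5.5
Mean rank = (2.5 + 4 + 2.5 + 7 + 5.5) / 5 = 4.30

4.30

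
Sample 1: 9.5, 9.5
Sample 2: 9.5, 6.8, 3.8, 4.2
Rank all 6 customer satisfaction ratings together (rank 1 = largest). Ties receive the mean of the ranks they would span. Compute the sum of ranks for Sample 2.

17

Sorted (descending): 9.5, 9.5, 9.5, 6.8, 4.2, 3.8
The 3 values of 9.5 occupy positions 1–3 → average rank 2.
Sample 2 values → pooled ranks: 9.5→2, 6.8→4, 3.8→6, 4.2→5
Rank sum = 2 + 4 + 6 + 5 = 17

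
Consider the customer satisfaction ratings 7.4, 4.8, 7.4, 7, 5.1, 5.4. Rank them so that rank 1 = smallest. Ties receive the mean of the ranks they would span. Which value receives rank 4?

7

Sorted (ascending): 4.8, 5.1, 5.4, 7, 7.4, 7.4
The 2 values of 7.4 occupy positions 5–6 → average rank (5+6)/2 = 5.5.
Rank 4 → value 7.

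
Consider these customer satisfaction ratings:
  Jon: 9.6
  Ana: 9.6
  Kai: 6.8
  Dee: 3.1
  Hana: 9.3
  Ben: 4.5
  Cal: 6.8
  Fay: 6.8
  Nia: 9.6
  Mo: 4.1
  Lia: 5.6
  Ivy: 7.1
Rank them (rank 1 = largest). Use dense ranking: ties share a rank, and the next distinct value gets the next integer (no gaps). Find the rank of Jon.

1

Sorted (descending): 9.6, 9.6, 9.6, 9.3, 7.1, 6.8, 6.8, 6.8, 5.6, 4.5, 4.1, 3.1
The 3 values of 9.6 share dense rank 1.
The 3 values of 6.8 share dense rank 4.
Remaining distinct values take the next consecutive integers.
Jon has value 9.6 → rank 1.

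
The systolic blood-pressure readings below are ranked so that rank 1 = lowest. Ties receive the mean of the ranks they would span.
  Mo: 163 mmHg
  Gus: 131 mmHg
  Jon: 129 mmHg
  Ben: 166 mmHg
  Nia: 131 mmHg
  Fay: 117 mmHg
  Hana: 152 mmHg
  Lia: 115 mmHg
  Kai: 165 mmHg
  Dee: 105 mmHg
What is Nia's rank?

5.5

Sorted (ascending): 105, 115, 117, 129, 131, 131, 152, 163, 165, 166
The 2 values of 131 occupy positions 5–6 → average rank (5+6)/2 = 5.5.
Nia has value 131 mmHg → rank 5.5.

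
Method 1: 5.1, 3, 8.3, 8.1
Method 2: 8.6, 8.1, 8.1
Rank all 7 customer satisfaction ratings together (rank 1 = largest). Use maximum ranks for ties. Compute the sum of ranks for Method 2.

11

Sorted (descending): 8.6, 8.3, 8.1, 8.1, 8.1, 5.1, 3
The 3 values of 8.1 occupy positions 3–5 → each gets rank 5.
Method 2 values → pooled ranks: 8.6→1, 8.1→5, 8.1→5
Rank sum = 1 + 5 + 5 = 11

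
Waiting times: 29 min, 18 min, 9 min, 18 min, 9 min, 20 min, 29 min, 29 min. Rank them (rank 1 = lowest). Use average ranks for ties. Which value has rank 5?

Sorted (ascending): 9, 9, 18, 18, 20, 29, 29, 29
The 2 values of 9 occupy positions 1–2 → average rank (1+2)/2 = 1.5.
The 2 values of 18 occupy positions 3–4 → average rank (3+4)/2 = 3.5.
The 3 values of 29 occupy positions 6–8 → average rank 7.
Rank 5 → value 20.

20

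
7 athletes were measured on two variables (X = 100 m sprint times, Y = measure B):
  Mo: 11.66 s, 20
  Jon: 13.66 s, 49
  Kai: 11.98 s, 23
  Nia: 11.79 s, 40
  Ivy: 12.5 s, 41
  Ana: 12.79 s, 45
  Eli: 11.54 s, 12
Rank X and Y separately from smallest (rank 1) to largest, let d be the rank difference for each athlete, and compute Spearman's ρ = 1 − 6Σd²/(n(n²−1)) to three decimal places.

0.964

Ranks of variable 1: 2, 7, 4, 3, 5, 6, 1
Ranks of variable 2: 2, 7, 3, 4, 5, 6, 1
d = r₁ − r₂: 0, 0, 1, -1, 0, 0, 0
d²: 0, 0, 1, 1, 0, 0, 0; Σd² = 2
ρ = 1 − 6·2/(7·48) = 1 − 12/336 = 0.964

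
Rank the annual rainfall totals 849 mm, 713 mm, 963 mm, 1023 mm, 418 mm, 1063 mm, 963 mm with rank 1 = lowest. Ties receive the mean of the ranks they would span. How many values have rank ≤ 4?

Sorted (ascending): 418, 713, 849, 963, 963, 1023, 1063
The 2 values of 963 occupy positions 4–5 → average rank (4+5)/2 = 4.5.
Ranks ≤ 4: {1, 2, 3} → 3 values.

3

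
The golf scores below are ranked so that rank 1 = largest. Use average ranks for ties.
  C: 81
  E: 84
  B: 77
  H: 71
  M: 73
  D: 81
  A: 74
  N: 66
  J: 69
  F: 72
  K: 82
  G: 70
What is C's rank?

3.5

Sorted (descending): 84, 82, 81, 81, 77, 74, 73, 72, 71, 70, 69, 66
The 2 values of 81 occupy positions 3–4 → average rank (3+4)/2 = 3.5.
C has value 81 → rank 3.5.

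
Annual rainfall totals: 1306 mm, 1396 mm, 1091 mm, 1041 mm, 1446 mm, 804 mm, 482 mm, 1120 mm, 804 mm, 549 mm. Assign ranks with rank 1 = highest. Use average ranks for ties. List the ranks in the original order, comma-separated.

Sorted (descending): 1446, 1396, 1306, 1120, 1091, 1041, 804, 804, 549, 482
The 2 values of 804 occupy positions 7–8 → average rank (7+8)/2 = 7.5.

3, 2, 5, 6, 1, 7.5, 10, 4, 7.5, 9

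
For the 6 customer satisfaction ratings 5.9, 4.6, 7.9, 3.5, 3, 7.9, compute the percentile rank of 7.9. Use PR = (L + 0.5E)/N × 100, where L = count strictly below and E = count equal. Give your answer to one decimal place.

N = 6.
Strictly below 7.9: 4. Equal to 7.9: 2.
PR = (4 + 0.5·2)/6 × 100 = 83.3

83.3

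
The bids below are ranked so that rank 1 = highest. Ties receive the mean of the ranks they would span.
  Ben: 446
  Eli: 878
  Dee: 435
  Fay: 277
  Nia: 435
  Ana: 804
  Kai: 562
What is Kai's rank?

3

Sorted (descending): 878, 804, 562, 446, 435, 435, 277
The 2 values of 435 occupy positions 5–6 → average rank (5+6)/2 = 5.5.
Kai has value 562 → rank 3.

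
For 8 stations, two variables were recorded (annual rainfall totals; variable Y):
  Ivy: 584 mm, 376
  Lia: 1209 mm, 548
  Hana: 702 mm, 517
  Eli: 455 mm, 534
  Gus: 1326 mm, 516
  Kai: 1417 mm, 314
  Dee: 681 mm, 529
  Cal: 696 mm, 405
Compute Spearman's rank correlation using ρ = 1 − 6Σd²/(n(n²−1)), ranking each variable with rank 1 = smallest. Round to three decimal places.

Ranks of variable 1: 2, 6, 5, 1, 7, 8, 3, 4
Ranks of variable 2: 2, 8, 5, 7, 4, 1, 6, 3
d = r₁ − r₂: 0, -2, 0, -6, 3, 7, -3, 1
d²: 0, 4, 0, 36, 9, 49, 9, 1; Σd² = 108
ρ = 1 − 6·108/(8·63) = 1 − 648/504 = -0.286

-0.286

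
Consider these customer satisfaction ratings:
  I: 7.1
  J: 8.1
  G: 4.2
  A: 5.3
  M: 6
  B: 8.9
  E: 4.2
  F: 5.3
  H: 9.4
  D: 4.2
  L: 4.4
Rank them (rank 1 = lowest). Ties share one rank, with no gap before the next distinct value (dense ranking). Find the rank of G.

1

Sorted (ascending): 4.2, 4.2, 4.2, 4.4, 5.3, 5.3, 6, 7.1, 8.1, 8.9, 9.4
The 3 values of 4.2 share dense rank 1.
The 2 values of 5.3 share dense rank 3.
Remaining distinct values take the next consecutive integers.
G has value 4.2 → rank 1.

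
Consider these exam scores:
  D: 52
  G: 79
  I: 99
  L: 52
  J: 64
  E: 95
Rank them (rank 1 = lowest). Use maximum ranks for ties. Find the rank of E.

Sorted (ascending): 52, 52, 64, 79, 95, 99
The 2 values of 52 occupy positions 1–2 → each gets rank 2.
E has value 95 → rank 5.

5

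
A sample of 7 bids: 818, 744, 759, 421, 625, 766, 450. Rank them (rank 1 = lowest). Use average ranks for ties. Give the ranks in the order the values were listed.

7, 4, 5, 1, 3, 6, 2

Sorted (ascending): 421, 450, 625, 744, 759, 766, 818
No ties — each value takes its position as its rank.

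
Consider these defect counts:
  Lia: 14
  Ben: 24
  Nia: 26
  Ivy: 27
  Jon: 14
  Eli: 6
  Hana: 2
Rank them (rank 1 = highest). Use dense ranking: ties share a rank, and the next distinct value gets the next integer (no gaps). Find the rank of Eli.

Sorted (descending): 27, 26, 24, 14, 14, 6, 2
The 2 values of 14 share dense rank 4.
Remaining distinct values take the next consecutive integers.
Eli has value 6 → rank 5.

5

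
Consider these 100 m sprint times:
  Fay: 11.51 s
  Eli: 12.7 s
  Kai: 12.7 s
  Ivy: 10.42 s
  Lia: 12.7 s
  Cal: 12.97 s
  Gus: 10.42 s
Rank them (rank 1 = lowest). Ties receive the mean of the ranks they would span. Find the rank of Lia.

5

Sorted (ascending): 10.42, 10.42, 11.51, 12.7, 12.7, 12.7, 12.97
The 2 values of 10.42 occupy positions 1–2 → average rank (1+2)/2 = 1.5.
The 3 values of 12.7 occupy positions 4–6 → average rank 5.
Lia has value 12.7 s → rank 5.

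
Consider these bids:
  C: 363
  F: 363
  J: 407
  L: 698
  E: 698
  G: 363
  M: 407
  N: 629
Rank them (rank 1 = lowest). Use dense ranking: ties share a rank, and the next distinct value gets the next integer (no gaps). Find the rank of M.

Sorted (ascending): 363, 363, 363, 407, 407, 629, 698, 698
The 3 values of 363 share dense rank 1.
The 2 values of 407 share dense rank 2.
The 2 values of 698 share dense rank 4.
Remaining distinct values take the next consecutive integers.
M has value 407 → rank 2.

2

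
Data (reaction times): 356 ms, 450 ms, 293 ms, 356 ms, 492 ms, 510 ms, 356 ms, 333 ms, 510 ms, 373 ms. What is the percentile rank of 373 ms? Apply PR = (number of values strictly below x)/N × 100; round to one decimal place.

N = 10.
Strictly below 373: 5. Equal to 373: 1.
PR = 5/10 × 100 = 50.0

50.0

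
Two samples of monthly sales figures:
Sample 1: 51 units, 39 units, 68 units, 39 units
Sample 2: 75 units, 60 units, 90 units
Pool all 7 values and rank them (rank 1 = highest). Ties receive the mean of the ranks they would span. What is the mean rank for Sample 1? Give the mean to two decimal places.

5.25

Sorted (descending): 90, 75, 68, 60, 51, 39, 39
The 2 values of 39 occupy positions 6–7 → average rank (6+7)/2 = 6.5.
Sample 1 values → pooled ranks: 51→5, 39→6.5, 68→3, 39→6.5
Mean rank = (5 + 6.5 + 3 + 6.5) / 4 = 5.25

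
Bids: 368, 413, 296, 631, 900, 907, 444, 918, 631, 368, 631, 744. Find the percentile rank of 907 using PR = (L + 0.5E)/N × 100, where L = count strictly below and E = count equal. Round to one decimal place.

N = 12.
Strictly below 907: 10. Equal to 907: 1.
PR = (10 + 0.5·1)/12 × 100 = 87.5

87.5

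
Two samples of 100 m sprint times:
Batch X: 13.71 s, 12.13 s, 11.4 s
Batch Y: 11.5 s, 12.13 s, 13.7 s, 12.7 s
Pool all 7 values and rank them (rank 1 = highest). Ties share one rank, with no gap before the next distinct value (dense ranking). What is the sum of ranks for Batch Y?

14

Sorted (descending): 13.71, 13.7, 12.7, 12.13, 12.13, 11.5, 11.4
The 2 values of 12.13 share dense rank 4.
Remaining distinct values take the next consecutive integers.
Batch Y values → pooled ranks: 11.5→5, 12.13→4, 13.7→2, 12.7→3
Rank sum = 5 + 4 + 2 + 3 = 14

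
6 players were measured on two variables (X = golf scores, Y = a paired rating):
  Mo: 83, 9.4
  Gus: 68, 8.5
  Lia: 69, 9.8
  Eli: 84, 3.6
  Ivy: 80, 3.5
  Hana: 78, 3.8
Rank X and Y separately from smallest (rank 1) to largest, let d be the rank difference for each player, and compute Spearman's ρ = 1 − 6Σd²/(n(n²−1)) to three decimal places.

Ranks of variable 1: 5, 1, 2, 6, 4, 3
Ranks of variable 2: 5, 4, 6, 2, 1, 3
d = r₁ − r₂: 0, -3, -4, 4, 3, 0
d²: 0, 9, 16, 16, 9, 0; Σd² = 50
ρ = 1 − 6·50/(6·35) = 1 − 300/210 = -0.429

-0.429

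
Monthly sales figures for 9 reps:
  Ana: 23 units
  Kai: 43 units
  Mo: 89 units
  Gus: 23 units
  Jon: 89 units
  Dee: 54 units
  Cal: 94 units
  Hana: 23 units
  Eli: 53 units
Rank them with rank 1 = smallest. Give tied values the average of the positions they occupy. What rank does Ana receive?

2

Sorted (ascending): 23, 23, 23, 43, 53, 54, 89, 89, 94
The 3 values of 23 occupy positions 1–3 → average rank 2.
The 2 values of 89 occupy positions 7–8 → average rank (7+8)/2 = 7.5.
Ana has value 23 units → rank 2.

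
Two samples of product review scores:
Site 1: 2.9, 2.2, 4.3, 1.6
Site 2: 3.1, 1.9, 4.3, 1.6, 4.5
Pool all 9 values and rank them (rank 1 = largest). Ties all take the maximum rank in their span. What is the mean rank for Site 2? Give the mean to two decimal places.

4.80

Sorted (descending): 4.5, 4.3, 4.3, 3.1, 2.9, 2.2, 1.9, 1.6, 1.6
The 2 values of 4.3 occupy positions 2–3 → each gets rank 3.
The 2 values of 1.6 occupy positions 8–9 → each gets rank 9.
Site 2 values → pooled ranks: 3.1→4, 1.9→7, 4.3→3, 1.6→9, 4.5→1
Mean rank = (4 + 7 + 3 + 9 + 1) / 5 = 4.80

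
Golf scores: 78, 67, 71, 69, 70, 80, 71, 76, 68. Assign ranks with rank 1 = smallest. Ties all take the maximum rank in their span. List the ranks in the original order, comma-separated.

Sorted (ascending): 67, 68, 69, 70, 71, 71, 76, 78, 80
The 2 values of 71 occupy positions 5–6 → each gets rank 6.

8, 1, 6, 3, 4, 9, 6, 7, 2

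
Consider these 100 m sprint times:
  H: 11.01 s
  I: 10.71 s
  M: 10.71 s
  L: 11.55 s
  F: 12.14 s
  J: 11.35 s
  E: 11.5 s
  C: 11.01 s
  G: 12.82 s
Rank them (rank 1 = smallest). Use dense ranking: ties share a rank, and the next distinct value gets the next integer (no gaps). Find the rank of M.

Sorted (ascending): 10.71, 10.71, 11.01, 11.01, 11.35, 11.5, 11.55, 12.14, 12.82
The 2 values of 10.71 share dense rank 1.
The 2 values of 11.01 share dense rank 2.
Remaining distinct values take the next consecutive integers.
M has value 10.71 s → rank 1.

1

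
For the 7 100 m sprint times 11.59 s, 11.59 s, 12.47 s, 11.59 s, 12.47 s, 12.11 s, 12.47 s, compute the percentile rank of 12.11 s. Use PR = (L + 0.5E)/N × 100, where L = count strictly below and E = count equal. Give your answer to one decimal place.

N = 7.
Strictly below 12.11: 3. Equal to 12.11: 1.
PR = (3 + 0.5·1)/7 × 100 = 50.0

50.0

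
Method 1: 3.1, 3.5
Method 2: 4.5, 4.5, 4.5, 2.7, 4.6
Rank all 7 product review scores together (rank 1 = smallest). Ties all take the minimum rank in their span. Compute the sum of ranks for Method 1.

5

Sorted (ascending): 2.7, 3.1, 3.5, 4.5, 4.5, 4.5, 4.6
The 3 values of 4.5 occupy positions 4–6 → each gets rank 4.
Method 1 values → pooled ranks: 3.1→2, 3.5→3
Rank sum = 2 + 3 = 5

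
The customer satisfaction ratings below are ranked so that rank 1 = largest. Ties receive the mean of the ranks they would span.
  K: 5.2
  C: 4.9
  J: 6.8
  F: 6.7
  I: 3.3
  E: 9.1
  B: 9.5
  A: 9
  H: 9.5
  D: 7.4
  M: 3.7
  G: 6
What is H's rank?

Sorted (descending): 9.5, 9.5, 9.1, 9, 7.4, 6.8, 6.7, 6, 5.2, 4.9, 3.7, 3.3
The 2 values of 9.5 occupy positions 1–2 → average rank (1+2)/2 = 1.5.
H has value 9.5 → rank 1.5.

1.5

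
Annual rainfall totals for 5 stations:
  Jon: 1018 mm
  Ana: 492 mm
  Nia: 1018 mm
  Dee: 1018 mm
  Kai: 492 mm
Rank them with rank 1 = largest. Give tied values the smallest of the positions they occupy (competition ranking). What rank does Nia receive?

Sorted (descending): 1018, 1018, 1018, 492, 492
The 3 values of 1018 occupy positions 1–3 → each gets rank 1.
The 2 values of 492 occupy positions 4–5 → each gets rank 4.
Nia has value 1018 mm → rank 1.

1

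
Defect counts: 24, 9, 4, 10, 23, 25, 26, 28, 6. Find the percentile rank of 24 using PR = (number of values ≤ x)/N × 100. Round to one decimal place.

N = 9.
Strictly below 24: 5. Equal to 24: 1.
PR = 6/9 × 100 = 66.7

66.7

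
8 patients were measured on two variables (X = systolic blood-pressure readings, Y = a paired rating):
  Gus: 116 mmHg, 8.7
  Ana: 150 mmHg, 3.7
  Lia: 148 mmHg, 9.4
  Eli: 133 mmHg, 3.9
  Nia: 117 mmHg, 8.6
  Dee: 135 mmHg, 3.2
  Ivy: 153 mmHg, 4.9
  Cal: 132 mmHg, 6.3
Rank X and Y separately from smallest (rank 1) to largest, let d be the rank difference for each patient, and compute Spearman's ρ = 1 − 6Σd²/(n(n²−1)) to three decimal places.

Ranks of variable 1: 1, 7, 6, 4, 2, 5, 8, 3
Ranks of variable 2: 7, 2, 8, 3, 6, 1, 4, 5
d = r₁ − r₂: -6, 5, -2, 1, -4, 4, 4, -2
d²: 36, 25, 4, 1, 16, 16, 16, 4; Σd² = 118
ρ = 1 − 6·118/(8·63) = 1 − 708/504 = -0.405

-0.405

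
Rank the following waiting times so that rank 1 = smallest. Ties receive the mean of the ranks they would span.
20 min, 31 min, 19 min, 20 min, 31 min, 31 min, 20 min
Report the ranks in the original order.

3, 6, 1, 3, 6, 6, 3

Sorted (ascending): 19, 20, 20, 20, 31, 31, 31
The 3 values of 20 occupy positions 2–4 → average rank 3.
The 3 values of 31 occupy positions 5–7 → average rank 6.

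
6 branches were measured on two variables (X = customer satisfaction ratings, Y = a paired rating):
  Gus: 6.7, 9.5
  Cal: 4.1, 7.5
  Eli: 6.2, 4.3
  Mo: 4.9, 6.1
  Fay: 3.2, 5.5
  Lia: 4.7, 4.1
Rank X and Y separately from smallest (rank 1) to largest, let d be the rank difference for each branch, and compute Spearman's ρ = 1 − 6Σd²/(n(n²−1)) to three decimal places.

Ranks of variable 1: 6, 2, 5, 4, 1, 3
Ranks of variable 2: 6, 5, 2, 4, 3, 1
d = r₁ − r₂: 0, -3, 3, 0, -2, 2
d²: 0, 9, 9, 0, 4, 4; Σd² = 26
ρ = 1 − 6·26/(6·35) = 1 − 156/210 = 0.257

0.257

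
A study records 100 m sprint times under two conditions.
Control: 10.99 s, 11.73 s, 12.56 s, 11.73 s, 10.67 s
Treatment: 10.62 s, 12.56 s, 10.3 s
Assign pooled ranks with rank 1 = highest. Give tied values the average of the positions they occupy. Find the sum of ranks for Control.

19.5

Sorted (descending): 12.56, 12.56, 11.73, 11.73, 10.99, 10.67, 10.62, 10.3
The 2 values of 12.56 occupy positions 1–2 → average rank (1+2)/2 = 1.5.
The 2 values of 11.73 occupy positions 3–4 → average rank (3+4)/2 = 3.5.
Control values → pooled ranks: 10.99→5, 11.73→3.5, 12.56→1.5, 11.73→3.5, 10.67→6
Rank sum = 5 + 3.5 + 1.5 + 3.5 + 6 = 19.5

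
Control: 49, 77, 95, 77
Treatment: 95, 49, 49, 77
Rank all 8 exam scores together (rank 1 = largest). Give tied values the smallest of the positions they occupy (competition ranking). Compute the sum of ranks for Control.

13

Sorted (descending): 95, 95, 77, 77, 77, 49, 49, 49
The 2 values of 95 occupy positions 1–2 → each gets rank 1.
The 3 values of 77 occupy positions 3–5 → each gets rank 3.
The 3 values of 49 occupy positions 6–8 → each gets rank 6.
Control values → pooled ranks: 49→6, 77→3, 95→1, 77→3
Rank sum = 6 + 3 + 1 + 3 = 13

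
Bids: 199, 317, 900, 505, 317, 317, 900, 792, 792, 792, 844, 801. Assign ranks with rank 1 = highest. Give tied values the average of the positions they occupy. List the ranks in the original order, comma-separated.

Sorted (descending): 900, 900, 844, 801, 792, 792, 792, 505, 317, 317, 317, 199
The 2 values of 900 occupy positions 1–2 → average rank (1+2)/2 = 1.5.
The 3 values of 792 occupy positions 5–7 → average rank 6.
The 3 values of 317 occupy positions 9–11 → average rank 10.

12, 10, 1.5, 8, 10, 10, 1.5, 6, 6, 6, 3, 4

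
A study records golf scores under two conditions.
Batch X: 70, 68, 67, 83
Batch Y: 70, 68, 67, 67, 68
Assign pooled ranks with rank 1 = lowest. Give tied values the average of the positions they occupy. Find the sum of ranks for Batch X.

Sorted (ascending): 67, 67, 67, 68, 68, 68, 70, 70, 83
The 3 values of 67 occupy positions 1–3 → average rank 2.
The 3 values of 68 occupy positions 4–6 → average rank 5.
The 2 values of 70 occupy positions 7–8 → average rank (7+8)/2 = 7.5.
Batch X values → pooled ranks: 70→7.5, 68→5, 67→2, 83→9
Rank sum = 7.5 + 5 + 2 + 9 = 23.5

23.5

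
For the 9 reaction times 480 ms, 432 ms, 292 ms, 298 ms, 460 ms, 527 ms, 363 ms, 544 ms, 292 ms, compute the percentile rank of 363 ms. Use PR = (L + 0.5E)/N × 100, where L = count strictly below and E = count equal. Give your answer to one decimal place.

38.9

N = 9.
Strictly below 363: 3. Equal to 363: 1.
PR = (3 + 0.5·1)/9 × 100 = 38.9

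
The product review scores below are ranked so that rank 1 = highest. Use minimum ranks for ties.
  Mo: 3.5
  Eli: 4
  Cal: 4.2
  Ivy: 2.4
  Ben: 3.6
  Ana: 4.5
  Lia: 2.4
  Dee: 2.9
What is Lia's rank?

7

Sorted (descending): 4.5, 4.2, 4, 3.6, 3.5, 2.9, 2.4, 2.4
The 2 values of 2.4 occupy positions 7–8 → each gets rank 7.
Lia has value 2.4 → rank 7.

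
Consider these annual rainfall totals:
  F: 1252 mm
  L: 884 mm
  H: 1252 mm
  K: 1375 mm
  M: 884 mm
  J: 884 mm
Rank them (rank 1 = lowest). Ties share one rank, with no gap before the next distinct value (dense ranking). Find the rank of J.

Sorted (ascending): 884, 884, 884, 1252, 1252, 1375
The 3 values of 884 share dense rank 1.
The 2 values of 1252 share dense rank 2.
Remaining distinct values take the next consecutive integers.
J has value 884 mm → rank 1.

1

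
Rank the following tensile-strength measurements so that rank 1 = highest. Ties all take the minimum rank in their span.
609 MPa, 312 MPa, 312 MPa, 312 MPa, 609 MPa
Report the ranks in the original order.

1, 3, 3, 3, 1

Sorted (descending): 609, 609, 312, 312, 312
The 2 values of 609 occupy positions 1–2 → each gets rank 1.
The 3 values of 312 occupy positions 3–5 → each gets rank 3.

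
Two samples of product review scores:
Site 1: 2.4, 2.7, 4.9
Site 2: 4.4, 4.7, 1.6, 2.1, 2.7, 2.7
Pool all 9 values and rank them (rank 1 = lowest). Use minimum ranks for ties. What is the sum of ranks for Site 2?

Sorted (ascending): 1.6, 2.1, 2.4, 2.7, 2.7, 2.7, 4.4, 4.7, 4.9
The 3 values of 2.7 occupy positions 4–6 → each gets rank 4.
Site 2 values → pooled ranks: 4.4→7, 4.7→8, 1.6→1, 2.1→2, 2.7→4, 2.7→4
Rank sum = 7 + 8 + 1 + 2 + 4 + 4 = 26

26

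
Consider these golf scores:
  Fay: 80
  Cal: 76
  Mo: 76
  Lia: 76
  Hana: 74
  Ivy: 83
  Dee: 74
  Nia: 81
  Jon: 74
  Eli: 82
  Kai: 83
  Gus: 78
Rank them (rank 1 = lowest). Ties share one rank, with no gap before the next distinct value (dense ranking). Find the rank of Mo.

Sorted (ascending): 74, 74, 74, 76, 76, 76, 78, 80, 81, 82, 83, 83
The 3 values of 74 share dense rank 1.
The 3 values of 76 share dense rank 2.
The 2 values of 83 share dense rank 7.
Remaining distinct values take the next consecutive integers.
Mo has value 76 → rank 2.

2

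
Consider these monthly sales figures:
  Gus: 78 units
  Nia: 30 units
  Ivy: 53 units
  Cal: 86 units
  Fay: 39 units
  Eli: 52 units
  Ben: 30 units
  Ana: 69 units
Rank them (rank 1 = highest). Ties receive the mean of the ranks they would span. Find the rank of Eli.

Sorted (descending): 86, 78, 69, 53, 52, 39, 30, 30
The 2 values of 30 occupy positions 7–8 → average rank (7+8)/2 = 7.5.
Eli has value 52 units → rank 5.

5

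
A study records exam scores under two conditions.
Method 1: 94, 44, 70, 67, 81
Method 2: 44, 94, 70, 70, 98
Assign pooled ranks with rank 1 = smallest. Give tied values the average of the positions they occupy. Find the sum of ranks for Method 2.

30

Sorted (ascending): 44, 44, 67, 70, 70, 70, 81, 94, 94, 98
The 2 values of 44 occupy positions 1–2 → average rank (1+2)/2 = 1.5.
The 3 values of 70 occupy positions 4–6 → average rank 5.
The 2 values of 94 occupy positions 8–9 → average rank (8+9)/2 = 8.5.
Method 2 values → pooled ranks: 44→1.5, 94→8.5, 70→5, 70→5, 98→10
Rank sum = 1.5 + 8.5 + 5 + 5 + 10 = 30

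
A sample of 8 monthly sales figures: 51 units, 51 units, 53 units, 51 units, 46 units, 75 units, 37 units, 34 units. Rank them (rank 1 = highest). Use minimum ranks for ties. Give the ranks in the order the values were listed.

3, 3, 2, 3, 6, 1, 7, 8

Sorted (descending): 75, 53, 51, 51, 51, 46, 37, 34
The 3 values of 51 occupy positions 3–5 → each gets rank 3.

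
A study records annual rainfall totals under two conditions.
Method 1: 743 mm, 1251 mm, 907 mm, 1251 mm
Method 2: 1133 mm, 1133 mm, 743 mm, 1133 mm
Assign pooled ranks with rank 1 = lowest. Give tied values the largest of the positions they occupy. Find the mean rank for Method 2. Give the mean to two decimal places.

5.00

Sorted (ascending): 743, 743, 907, 1133, 1133, 1133, 1251, 1251
The 2 values of 743 occupy positions 1–2 → each gets rank 2.
The 3 values of 1133 occupy positions 4–6 → each gets rank 6.
The 2 values of 1251 occupy positions 7–8 → each gets rank 8.
Method 2 values → pooled ranks: 1133→6, 1133→6, 743→2, 1133→6
Mean rank = (6 + 6 + 2 + 6) / 4 = 5.00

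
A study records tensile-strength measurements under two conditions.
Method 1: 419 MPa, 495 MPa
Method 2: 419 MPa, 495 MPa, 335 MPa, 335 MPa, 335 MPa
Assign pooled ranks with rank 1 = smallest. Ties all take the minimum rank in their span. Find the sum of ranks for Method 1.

10

Sorted (ascending): 335, 335, 335, 419, 419, 495, 495
The 3 values of 335 occupy positions 1–3 → each gets rank 1.
The 2 values of 419 occupy positions 4–5 → each gets rank 4.
The 2 values of 495 occupy positions 6–7 → each gets rank 6.
Method 1 values → pooled ranks: 419→4, 495→6
Rank sum = 4 + 6 = 10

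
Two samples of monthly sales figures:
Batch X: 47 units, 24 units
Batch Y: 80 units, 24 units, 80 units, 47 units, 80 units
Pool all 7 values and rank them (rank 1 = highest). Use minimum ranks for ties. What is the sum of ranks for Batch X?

Sorted (descending): 80, 80, 80, 47, 47, 24, 24
The 3 values of 80 occupy positions 1–3 → each gets rank 1.
The 2 values of 47 occupy positions 4–5 → each gets rank 4.
The 2 values of 24 occupy positions 6–7 → each gets rank 6.
Batch X values → pooled ranks: 47→4, 24→6
Rank sum = 4 + 6 = 10

10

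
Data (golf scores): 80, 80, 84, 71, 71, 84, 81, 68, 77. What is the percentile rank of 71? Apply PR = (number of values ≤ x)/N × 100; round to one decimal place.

N = 9.
Strictly below 71: 1. Equal to 71: 2.
PR = 3/9 × 100 = 33.3

33.3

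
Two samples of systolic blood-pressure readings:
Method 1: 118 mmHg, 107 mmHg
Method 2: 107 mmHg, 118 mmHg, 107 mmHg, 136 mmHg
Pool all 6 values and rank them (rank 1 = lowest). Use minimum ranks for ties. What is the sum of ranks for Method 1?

Sorted (ascending): 107, 107, 107, 118, 118, 136
The 3 values of 107 occupy positions 1–3 → each gets rank 1.
The 2 values of 118 occupy positions 4–5 → each gets rank 4.
Method 1 values → pooled ranks: 118→4, 107→1
Rank sum = 4 + 1 = 5

5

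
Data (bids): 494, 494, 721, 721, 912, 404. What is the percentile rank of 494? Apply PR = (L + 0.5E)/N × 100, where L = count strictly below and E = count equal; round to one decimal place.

33.3

N = 6.
Strictly below 494: 1. Equal to 494: 2.
PR = (1 + 0.5·2)/6 × 100 = 33.3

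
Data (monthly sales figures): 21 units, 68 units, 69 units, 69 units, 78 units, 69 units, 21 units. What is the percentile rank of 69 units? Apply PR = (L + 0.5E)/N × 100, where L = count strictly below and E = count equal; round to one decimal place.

N = 7.
Strictly below 69: 3. Equal to 69: 3.
PR = (3 + 0.5·3)/7 × 100 = 64.3

64.3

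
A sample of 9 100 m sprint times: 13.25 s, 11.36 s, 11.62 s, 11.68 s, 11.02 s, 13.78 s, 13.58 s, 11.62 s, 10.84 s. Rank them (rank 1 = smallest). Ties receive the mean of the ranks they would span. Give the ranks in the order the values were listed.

Sorted (ascending): 10.84, 11.02, 11.36, 11.62, 11.62, 11.68, 13.25, 13.58, 13.78
The 2 values of 11.62 occupy positions 4–5 → average rank (4+5)/2 = 4.5.

7, 3, 4.5, 6, 2, 9, 8, 4.5, 1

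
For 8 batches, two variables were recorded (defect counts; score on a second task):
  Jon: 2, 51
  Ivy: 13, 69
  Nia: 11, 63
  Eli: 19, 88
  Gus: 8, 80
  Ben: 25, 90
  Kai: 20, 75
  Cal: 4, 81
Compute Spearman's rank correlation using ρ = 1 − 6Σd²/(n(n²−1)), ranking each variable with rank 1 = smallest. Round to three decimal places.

0.548

Ranks of variable 1: 1, 5, 4, 6, 3, 8, 7, 2
Ranks of variable 2: 1, 3, 2, 7, 5, 8, 4, 6
d = r₁ − r₂: 0, 2, 2, -1, -2, 0, 3, -4
d²: 0, 4, 4, 1, 4, 0, 9, 16; Σd² = 38
ρ = 1 − 6·38/(8·63) = 1 − 228/504 = 0.548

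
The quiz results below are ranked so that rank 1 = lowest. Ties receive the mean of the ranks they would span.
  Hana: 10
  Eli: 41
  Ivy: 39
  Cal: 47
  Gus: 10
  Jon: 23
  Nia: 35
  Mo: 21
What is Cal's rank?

8

Sorted (ascending): 10, 10, 21, 23, 35, 39, 41, 47
The 2 values of 10 occupy positions 1–2 → average rank (1+2)/2 = 1.5.
Cal has value 47 → rank 8.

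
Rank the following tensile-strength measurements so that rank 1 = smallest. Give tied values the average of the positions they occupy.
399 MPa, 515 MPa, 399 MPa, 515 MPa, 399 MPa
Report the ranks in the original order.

Sorted (ascending): 399, 399, 399, 515, 515
The 3 values of 399 occupy positions 1–3 → average rank 2.
The 2 values of 515 occupy positions 4–5 → average rank (4+5)/2 = 4.5.

2, 4.5, 2, 4.5, 2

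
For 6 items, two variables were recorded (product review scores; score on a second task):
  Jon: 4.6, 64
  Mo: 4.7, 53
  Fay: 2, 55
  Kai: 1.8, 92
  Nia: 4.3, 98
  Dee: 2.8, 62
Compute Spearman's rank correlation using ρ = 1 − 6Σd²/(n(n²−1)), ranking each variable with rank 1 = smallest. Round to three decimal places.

-0.314

Ranks of variable 1: 5, 6, 2, 1, 4, 3
Ranks of variable 2: 4, 1, 2, 5, 6, 3
d = r₁ − r₂: 1, 5, 0, -4, -2, 0
d²: 1, 25, 0, 16, 4, 0; Σd² = 46
ρ = 1 − 6·46/(6·35) = 1 − 276/210 = -0.314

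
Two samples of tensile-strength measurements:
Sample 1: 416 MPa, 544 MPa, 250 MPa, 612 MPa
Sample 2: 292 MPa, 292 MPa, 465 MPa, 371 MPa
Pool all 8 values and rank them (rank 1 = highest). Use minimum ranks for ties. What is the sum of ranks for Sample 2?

Sorted (descending): 612, 544, 465, 416, 371, 292, 292, 250
The 2 values of 292 occupy positions 6–7 → each gets rank 6.
Sample 2 values → pooled ranks: 292→6, 292→6, 465→3, 371→5
Rank sum = 6 + 6 + 3 + 5 = 20

20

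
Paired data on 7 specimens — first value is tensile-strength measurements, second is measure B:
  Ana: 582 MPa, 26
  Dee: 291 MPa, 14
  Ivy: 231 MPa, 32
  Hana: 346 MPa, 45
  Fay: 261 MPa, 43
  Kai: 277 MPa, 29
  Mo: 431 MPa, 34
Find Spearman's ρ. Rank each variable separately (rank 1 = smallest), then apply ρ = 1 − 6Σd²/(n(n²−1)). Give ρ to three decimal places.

-0.143

Ranks of variable 1: 7, 4, 1, 5, 2, 3, 6
Ranks of variable 2: 2, 1, 4, 7, 6, 3, 5
d = r₁ − r₂: 5, 3, -3, -2, -4, 0, 1
d²: 25, 9, 9, 4, 16, 0, 1; Σd² = 64
ρ = 1 − 6·64/(7·48) = 1 − 384/336 = -0.143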